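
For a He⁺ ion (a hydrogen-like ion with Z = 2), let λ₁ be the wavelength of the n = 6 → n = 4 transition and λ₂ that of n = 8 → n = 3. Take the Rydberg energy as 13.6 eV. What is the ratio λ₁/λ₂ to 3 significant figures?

2.75

λ ∝ 1/ΔE ∝ 1/(1/n_f² − 1/n_i²), and the Z² and hc factors cancel in the ratio.
λ₁/λ₂ = (1/3² − 1/8²)/(1/4² − 1/6²) = 0.09549/0.03472 = 2.75.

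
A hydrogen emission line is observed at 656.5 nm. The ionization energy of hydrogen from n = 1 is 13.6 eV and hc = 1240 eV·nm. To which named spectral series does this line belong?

ΔE = 1240/656.5 = 1.889 eV.
This matches 13.6 × (1/2² − 1/3²), so n_f = 2: the Balmer series.

Balmer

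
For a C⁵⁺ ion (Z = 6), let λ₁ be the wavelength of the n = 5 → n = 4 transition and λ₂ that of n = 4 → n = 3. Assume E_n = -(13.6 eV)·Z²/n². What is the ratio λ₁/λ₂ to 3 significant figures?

2.16

λ ∝ 1/ΔE ∝ 1/(1/n_f² − 1/n_i²), and the Z² and hc factors cancel in the ratio.
λ₁/λ₂ = (1/3² − 1/4²)/(1/4² − 1/5²) = 0.04861/0.02250 = 2.16.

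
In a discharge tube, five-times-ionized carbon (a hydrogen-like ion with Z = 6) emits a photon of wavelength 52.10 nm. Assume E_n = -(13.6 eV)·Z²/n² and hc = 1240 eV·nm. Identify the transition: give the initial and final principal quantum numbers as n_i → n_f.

n_i = 4, n_f = 3

The photon energy is ΔE = hc/λ = 1240 / 52.10 = 23.80 eV.
With Z = 6, ΔE = 489.6 × (1/n_f² − 1/n_i²), so 1/n_f² − 1/n_i² = 0.04861.
Trying n_f = 3 gives 1/n_i² = 0.06250, i.e. n_i ≈ 4; this pair matches.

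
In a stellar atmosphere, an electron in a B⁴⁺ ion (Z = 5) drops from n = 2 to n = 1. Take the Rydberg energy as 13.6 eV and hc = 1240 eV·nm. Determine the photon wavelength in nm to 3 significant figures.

4.86 nm

For Z = 5 the level energies scale as Z², so the effective Rydberg energy is 13.6 × 25 = 340.0 eV.
ΔE = 340.0 × (1/1² − 1/2²) = 340.0 × 0.7500 = 255.0 eV.
λ = hc/ΔE = 1240 / 255.0 = 4.86 nm.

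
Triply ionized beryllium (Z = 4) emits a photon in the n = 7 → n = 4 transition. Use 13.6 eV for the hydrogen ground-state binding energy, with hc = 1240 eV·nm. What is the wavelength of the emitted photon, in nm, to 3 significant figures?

135 nm

For Z = 4 the level energies scale as Z², so the effective Rydberg energy is 13.6 × 16 = 217.6 eV.
ΔE = 217.6 × (1/4² − 1/7²) = 217.6 × 0.04209 = 9.159 eV.
λ = hc/ΔE = 1240 / 9.159 = 135 nm.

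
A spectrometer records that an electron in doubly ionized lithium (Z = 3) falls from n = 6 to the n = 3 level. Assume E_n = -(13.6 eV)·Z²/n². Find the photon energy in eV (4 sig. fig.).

The Bohr energies scale as Z², so for Z = 3: E_n = −122.4/n² eV.
E_6 = −122.4/36 = −3.400 eV and E_3 = −122.4/9 = −13.60 eV.
The photon energy is |E_6 − E_3| = 10.20 eV.

10.20 eV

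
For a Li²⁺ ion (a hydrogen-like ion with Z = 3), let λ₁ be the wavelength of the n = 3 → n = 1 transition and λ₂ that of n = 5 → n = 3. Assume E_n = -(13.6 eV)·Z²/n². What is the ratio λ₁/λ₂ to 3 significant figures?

0.0800

λ ∝ 1/ΔE ∝ 1/(1/n_f² − 1/n_i²), and the Z² and hc factors cancel in the ratio.
λ₁/λ₂ = (1/3² − 1/5²)/(1/1² − 1/3²) = 0.07111/0.8889 = 0.0800.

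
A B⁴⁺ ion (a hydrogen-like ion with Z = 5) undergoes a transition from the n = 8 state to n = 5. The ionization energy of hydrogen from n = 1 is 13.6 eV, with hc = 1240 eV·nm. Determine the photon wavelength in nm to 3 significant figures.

150 nm

For Z = 5 the level energies scale as Z², so the effective Rydberg energy is 13.6 × 25 = 340.0 eV.
ΔE = 340.0 × (1/5² − 1/8²) = 340.0 × 0.02438 = 8.288 eV.
λ = hc/ΔE = 1240 / 8.288 = 150 nm.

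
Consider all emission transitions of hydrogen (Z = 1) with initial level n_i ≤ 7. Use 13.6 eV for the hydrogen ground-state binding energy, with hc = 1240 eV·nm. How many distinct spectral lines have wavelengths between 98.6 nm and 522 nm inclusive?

Enumerate all n_i → n_f pairs with 1 ≤ n_f < n_i ≤ 7 and compute λ = 1240 / [13.6·1·(1/n_f² − 1/n_i²)].
Lines falling in [98.6, 522] nm: 3→1 (102.6 nm), 2→1 (121.6 nm), 7→2 (397.1 nm), 6→2 (410.3 nm), 5→2 (434.2 nm), 4→2 (486.3 nm).

6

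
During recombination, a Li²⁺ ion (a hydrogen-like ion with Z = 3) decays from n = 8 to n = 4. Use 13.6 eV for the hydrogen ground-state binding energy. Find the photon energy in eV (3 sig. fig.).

5.74 eV

The Bohr energies scale as Z², so for Z = 3: E_n = −122.4/n² eV.
E_8 = −122.4/64 = −1.913 eV and E_4 = −122.4/16 = −7.650 eV.
The photon energy is |E_8 − E_4| = 5.74 eV.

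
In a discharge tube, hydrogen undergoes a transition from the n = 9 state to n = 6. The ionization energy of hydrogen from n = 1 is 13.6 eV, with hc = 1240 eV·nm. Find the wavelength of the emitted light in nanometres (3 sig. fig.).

5910 nm

ΔE = 13.60 × (1/6² − 1/9²) = 13.60 × 0.01543 = 0.2099 eV.
λ = hc/ΔE = 1240 / 0.2099 = 5910 nm.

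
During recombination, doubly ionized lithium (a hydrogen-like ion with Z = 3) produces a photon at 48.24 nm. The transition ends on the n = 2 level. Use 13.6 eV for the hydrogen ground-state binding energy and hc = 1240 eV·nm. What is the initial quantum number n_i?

The photon energy is ΔE = hc/λ = 1240 / 48.24 = 25.70 eV.
With Z = 3, ΔE = 122.4 × (1/n_f² − 1/n_i²), so 1/n_f² − 1/n_i² = 0.2100.
With n_f = 2: 1/n_i² = 1/4 − 0.2100 = 0.03999, so n_i ≈ 5.00.

n_i = 5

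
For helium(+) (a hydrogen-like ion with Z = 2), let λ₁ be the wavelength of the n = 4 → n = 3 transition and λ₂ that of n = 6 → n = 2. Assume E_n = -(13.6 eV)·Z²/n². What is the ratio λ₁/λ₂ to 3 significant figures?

4.57

λ ∝ 1/ΔE ∝ 1/(1/n_f² − 1/n_i²), and the Z² and hc factors cancel in the ratio.
λ₁/λ₂ = (1/2² − 1/6²)/(1/3² − 1/4²) = 0.2222/0.04861 = 4.57.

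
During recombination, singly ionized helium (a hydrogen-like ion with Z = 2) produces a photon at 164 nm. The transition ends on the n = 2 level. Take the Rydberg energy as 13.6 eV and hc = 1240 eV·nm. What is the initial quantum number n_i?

n_i = 3

The photon energy is ΔE = hc/λ = 1240 / 164 = 7.561 eV.
With Z = 2, ΔE = 54.40 × (1/n_f² − 1/n_i²), so 1/n_f² − 1/n_i² = 0.1390.
With n_f = 2: 1/n_i² = 1/4 − 0.1390 = 0.1110, so n_i ≈ 3.00.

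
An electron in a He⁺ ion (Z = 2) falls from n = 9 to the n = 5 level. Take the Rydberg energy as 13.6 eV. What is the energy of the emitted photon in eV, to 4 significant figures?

The Bohr energies scale as Z², so for Z = 2: E_n = −54.40/n² eV.
E_9 = −54.40/81 = −0.6716 eV and E_5 = −54.40/25 = −2.176 eV.
The photon energy is |E_9 − E_5| = 1.504 eV.

1.504 eV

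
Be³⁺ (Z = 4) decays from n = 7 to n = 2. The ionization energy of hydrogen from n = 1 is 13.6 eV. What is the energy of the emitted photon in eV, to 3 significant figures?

The Bohr energies scale as Z², so for Z = 4: E_n = −217.6/n² eV.
E_7 = −217.6/49 = −4.441 eV and E_2 = −217.6/4 = −54.40 eV.
The photon energy is |E_7 − E_2| = 50.0 eV.

50.0 eV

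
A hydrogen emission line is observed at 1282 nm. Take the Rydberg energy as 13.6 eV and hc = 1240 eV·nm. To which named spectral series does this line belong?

ΔE = 1240/1282 = 0.9672 eV.
This matches 13.6 × (1/3² − 1/5²), so n_f = 3: the Paschen series.

Paschen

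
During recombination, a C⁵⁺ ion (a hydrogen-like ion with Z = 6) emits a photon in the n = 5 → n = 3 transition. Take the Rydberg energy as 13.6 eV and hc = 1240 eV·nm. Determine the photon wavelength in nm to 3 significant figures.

35.6 nm

For Z = 6 the level energies scale as Z², so the effective Rydberg energy is 13.6 × 36 = 489.6 eV.
ΔE = 489.6 × (1/3² − 1/5²) = 489.6 × 0.07111 = 34.82 eV.
λ = hc/ΔE = 1240 / 34.82 = 35.6 nm.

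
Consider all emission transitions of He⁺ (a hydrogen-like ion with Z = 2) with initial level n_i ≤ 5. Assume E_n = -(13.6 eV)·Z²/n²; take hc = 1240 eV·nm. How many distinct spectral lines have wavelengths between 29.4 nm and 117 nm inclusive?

Enumerate all n_i → n_f pairs with 1 ≤ n_f < n_i ≤ 5 and compute λ = 1240 / [13.6·4·(1/n_f² − 1/n_i²)].
Lines falling in [29.4, 117] nm: 2→1 (30.39 nm), 5→2 (108.5 nm).

2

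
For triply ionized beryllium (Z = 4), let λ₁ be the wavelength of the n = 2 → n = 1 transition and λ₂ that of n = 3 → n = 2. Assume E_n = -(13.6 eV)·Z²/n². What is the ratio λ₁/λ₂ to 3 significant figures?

0.185

λ ∝ 1/ΔE ∝ 1/(1/n_f² − 1/n_i²), and the Z² and hc factors cancel in the ratio.
λ₁/λ₂ = (1/2² − 1/3²)/(1/1² − 1/2²) = 0.1389/0.7500 = 0.185.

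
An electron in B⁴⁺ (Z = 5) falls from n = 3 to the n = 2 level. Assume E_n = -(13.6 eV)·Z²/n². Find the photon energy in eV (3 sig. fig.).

47.2 eV

The Bohr energies scale as Z², so for Z = 5: E_n = −340.0/n² eV.
E_3 = −340.0/9 = −37.78 eV and E_2 = −340.0/4 = −85.00 eV.
The photon energy is |E_3 − E_2| = 47.2 eV.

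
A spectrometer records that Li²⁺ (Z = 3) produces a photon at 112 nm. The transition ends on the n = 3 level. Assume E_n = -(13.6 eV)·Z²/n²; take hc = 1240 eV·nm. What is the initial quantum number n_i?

The photon energy is ΔE = hc/λ = 1240 / 112 = 11.07 eV.
With Z = 3, ΔE = 122.4 × (1/n_f² − 1/n_i²), so 1/n_f² − 1/n_i² = 0.09045.
With n_f = 3: 1/n_i² = 1/9 − 0.09045 = 0.02066, so n_i ≈ 6.96.

n_i = 7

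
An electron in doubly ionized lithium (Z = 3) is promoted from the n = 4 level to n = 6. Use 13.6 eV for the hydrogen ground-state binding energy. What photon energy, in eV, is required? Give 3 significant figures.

4.25 eV

The Bohr energies scale as Z², so for Z = 3: E_n = −122.4/n² eV.
E_6 = −122.4/36 = −3.400 eV and E_4 = −122.4/16 = −7.650 eV.
The photon energy is |E_6 − E_4| = 4.25 eV.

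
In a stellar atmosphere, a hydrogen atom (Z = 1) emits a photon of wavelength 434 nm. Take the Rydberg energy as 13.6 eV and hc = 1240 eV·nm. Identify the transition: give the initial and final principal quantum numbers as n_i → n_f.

n_i = 5, n_f = 2

The photon energy is ΔE = hc/λ = 1240 / 434 = 2.857 eV.
With Z = 1, ΔE = 13.60 × (1/n_f² − 1/n_i²), so 1/n_f² − 1/n_i² = 0.2101.
Trying n_f = 2 gives 1/n_i² = 0.03992, i.e. n_i ≈ 5; this pair matches.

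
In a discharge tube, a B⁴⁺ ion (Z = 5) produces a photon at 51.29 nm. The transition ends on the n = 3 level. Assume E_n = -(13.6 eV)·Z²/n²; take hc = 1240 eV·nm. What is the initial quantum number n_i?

The photon energy is ΔE = hc/λ = 1240 / 51.29 = 24.18 eV.
With Z = 5, ΔE = 340.0 × (1/n_f² − 1/n_i²), so 1/n_f² − 1/n_i² = 0.07111.
With n_f = 3: 1/n_i² = 1/9 − 0.07111 = 0.04000, so n_i ≈ 5.00.

n_i = 5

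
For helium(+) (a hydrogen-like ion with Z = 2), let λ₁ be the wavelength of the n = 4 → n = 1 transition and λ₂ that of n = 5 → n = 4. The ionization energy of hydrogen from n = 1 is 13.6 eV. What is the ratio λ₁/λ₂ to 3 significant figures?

λ ∝ 1/ΔE ∝ 1/(1/n_f² − 1/n_i²), and the Z² and hc factors cancel in the ratio.
λ₁/λ₂ = (1/4² − 1/5²)/(1/1² − 1/4²) = 0.02250/0.9375 = 0.0240.

0.0240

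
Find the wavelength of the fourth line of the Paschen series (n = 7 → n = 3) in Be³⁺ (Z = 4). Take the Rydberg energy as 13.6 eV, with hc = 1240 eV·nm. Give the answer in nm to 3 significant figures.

62.8 nm

The Paschen series terminates on n_f = 3; the fourth line has n_i = 3+4 = 7.
ΔE = 217.6 × (1/3² − 1/7²) = 19.74 eV.
λ = 1240 / 19.74 = 62.8 nm.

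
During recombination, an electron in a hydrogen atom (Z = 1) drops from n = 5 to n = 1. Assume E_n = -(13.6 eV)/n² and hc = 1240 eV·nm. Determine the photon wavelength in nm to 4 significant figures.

ΔE = 13.60 × (1/1² − 1/5²) = 13.60 × 0.9600 = 13.06 eV.
λ = hc/ΔE = 1240 / 13.06 = 94.98 nm.

94.98 nm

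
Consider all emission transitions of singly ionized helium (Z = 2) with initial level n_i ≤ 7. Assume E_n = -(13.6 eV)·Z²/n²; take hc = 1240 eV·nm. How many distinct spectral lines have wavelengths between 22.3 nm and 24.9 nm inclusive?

Enumerate all n_i → n_f pairs with 1 ≤ n_f < n_i ≤ 7 and compute λ = 1240 / [13.6·4·(1/n_f² − 1/n_i²)].
Lines falling in [22.3, 24.9] nm: 7→1 (23.27 nm), 6→1 (23.45 nm), 5→1 (23.74 nm), 4→1 (24.31 nm).

4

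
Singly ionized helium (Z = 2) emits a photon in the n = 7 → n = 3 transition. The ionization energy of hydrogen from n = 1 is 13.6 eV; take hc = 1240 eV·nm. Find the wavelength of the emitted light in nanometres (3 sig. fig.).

251 nm

For Z = 2 the level energies scale as Z², so the effective Rydberg energy is 13.6 × 4 = 54.40 eV.
ΔE = 54.40 × (1/3² − 1/7²) = 54.40 × 0.09070 = 4.934 eV.
λ = hc/ΔE = 1240 / 4.934 = 251 nm.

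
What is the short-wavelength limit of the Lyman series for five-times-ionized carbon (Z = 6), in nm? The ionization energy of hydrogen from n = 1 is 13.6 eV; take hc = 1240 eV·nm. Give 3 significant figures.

The Lyman series has lower level n_f = 1; the series limit corresponds to n_i → ∞.
ΔE_max = 13.6 × 36 / 1² = 489.6 eV.
λ_min = 1240 / 489.6 = 2.53 nm.

2.53 nm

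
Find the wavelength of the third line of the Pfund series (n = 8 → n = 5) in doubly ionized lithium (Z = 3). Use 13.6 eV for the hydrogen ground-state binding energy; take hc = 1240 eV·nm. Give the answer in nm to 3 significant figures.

416 nm

The Pfund series terminates on n_f = 5; the third line has n_i = 5+3 = 8.
ΔE = 122.4 × (1/5² − 1/8²) = 2.984 eV.
λ = 1240 / 2.984 = 416 nm.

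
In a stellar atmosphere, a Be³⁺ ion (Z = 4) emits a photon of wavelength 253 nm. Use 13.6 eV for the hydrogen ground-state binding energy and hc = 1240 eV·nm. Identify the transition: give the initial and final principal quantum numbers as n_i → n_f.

The photon energy is ΔE = hc/λ = 1240 / 253 = 4.901 eV.
With Z = 4, ΔE = 217.6 × (1/n_f² − 1/n_i²), so 1/n_f² − 1/n_i² = 0.02252.
Trying n_f = 4 gives 1/n_i² = 0.03998, i.e. n_i ≈ 5; this pair matches.

n_i = 5, n_f = 4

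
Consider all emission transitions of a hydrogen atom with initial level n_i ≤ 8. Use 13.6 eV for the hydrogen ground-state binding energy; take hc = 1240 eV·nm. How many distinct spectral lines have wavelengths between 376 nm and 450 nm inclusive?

Enumerate all n_i → n_f pairs with 1 ≤ n_f < n_i ≤ 8 and compute λ = 1240 / [13.6·1·(1/n_f² − 1/n_i²)].
Lines falling in [376, 450] nm: 8→2 (389.0 nm), 7→2 (397.1 nm), 6→2 (410.3 nm), 5→2 (434.2 nm).

4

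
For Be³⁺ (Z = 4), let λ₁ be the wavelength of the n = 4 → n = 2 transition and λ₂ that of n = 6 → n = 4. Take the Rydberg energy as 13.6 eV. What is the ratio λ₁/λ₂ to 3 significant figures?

λ ∝ 1/ΔE ∝ 1/(1/n_f² − 1/n_i²), and the Z² and hc factors cancel in the ratio.
λ₁/λ₂ = (1/4² − 1/6²)/(1/2² − 1/4²) = 0.03472/0.1875 = 0.185.

0.185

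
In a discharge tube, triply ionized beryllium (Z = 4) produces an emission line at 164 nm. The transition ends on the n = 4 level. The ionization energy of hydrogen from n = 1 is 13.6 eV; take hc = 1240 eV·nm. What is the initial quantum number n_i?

The photon energy is ΔE = hc/λ = 1240 / 164 = 7.561 eV.
With Z = 4, ΔE = 217.6 × (1/n_f² − 1/n_i²), so 1/n_f² − 1/n_i² = 0.03475.
With n_f = 4: 1/n_i² = 1/16 − 0.03475 = 0.02775, so n_i ≈ 6.00.

n_i = 6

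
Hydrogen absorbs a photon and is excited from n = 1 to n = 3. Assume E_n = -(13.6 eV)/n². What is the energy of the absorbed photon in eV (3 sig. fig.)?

E_3 = −13.60/9 = −1.511 eV and E_1 = −13.60/1 = −13.60 eV.
The photon energy is |E_3 − E_1| = 12.1 eV.

12.1 eV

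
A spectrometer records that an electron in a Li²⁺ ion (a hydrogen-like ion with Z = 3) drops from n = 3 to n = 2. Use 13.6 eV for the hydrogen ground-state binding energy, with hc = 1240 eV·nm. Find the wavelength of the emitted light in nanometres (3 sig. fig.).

For Z = 3 the level energies scale as Z², so the effective Rydberg energy is 13.6 × 9 = 122.4 eV.
ΔE = 122.4 × (1/2² − 1/3²) = 122.4 × 0.1389 = 17.00 eV.
λ = hc/ΔE = 1240 / 17.00 = 72.9 nm.

72.9 nm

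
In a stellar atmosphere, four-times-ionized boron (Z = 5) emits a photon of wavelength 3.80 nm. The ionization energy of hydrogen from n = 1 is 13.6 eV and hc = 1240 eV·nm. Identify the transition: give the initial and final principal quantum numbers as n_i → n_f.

n_i = 5, n_f = 1

The photon energy is ΔE = hc/λ = 1240 / 3.80 = 326.3 eV.
With Z = 5, ΔE = 340.0 × (1/n_f² − 1/n_i²), so 1/n_f² − 1/n_i² = 0.9598.
Trying n_f = 1 gives 1/n_i² = 0.04025, i.e. n_i ≈ 5; this pair matches.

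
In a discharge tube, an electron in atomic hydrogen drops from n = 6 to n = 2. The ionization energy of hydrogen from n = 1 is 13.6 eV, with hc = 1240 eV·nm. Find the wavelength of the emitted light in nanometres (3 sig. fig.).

ΔE = 13.60 × (1/2² − 1/6²) = 13.60 × 0.2222 = 3.022 eV.
λ = hc/ΔE = 1240 / 3.022 = 410 nm.
This line belongs to the Balmer series.

410 nm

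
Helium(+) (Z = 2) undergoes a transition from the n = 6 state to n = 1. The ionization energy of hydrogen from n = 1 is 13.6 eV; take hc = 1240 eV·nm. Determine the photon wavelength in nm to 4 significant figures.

23.45 nm

For Z = 2 the level energies scale as Z², so the effective Rydberg energy is 13.6 × 4 = 54.40 eV.
ΔE = 54.40 × (1/1² − 1/6²) = 54.40 × 0.9722 = 52.89 eV.
λ = hc/ΔE = 1240 / 52.89 = 23.45 nm.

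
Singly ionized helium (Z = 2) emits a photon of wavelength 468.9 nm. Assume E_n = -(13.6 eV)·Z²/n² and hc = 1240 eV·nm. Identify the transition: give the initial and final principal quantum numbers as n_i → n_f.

n_i = 4, n_f = 3

The photon energy is ΔE = hc/λ = 1240 / 468.9 = 2.644 eV.
With Z = 2, ΔE = 54.40 × (1/n_f² − 1/n_i²), so 1/n_f² − 1/n_i² = 0.04861.
Trying n_f = 3 gives 1/n_i² = 0.06250, i.e. n_i ≈ 4; this pair matches.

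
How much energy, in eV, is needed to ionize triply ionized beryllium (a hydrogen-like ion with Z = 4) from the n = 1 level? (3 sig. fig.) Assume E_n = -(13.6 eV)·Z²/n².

218 eV

E_n = −13.6 Z²/n² = −217.6/n² eV for Z = 4.
E_1 = −217.6/1 = −218 eV, so ionization (to E = 0) requires 218 eV.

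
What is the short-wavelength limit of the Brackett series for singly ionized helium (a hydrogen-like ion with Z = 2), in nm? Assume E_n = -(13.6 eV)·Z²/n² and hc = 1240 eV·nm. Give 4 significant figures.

364.7 nm

The Brackett series has lower level n_f = 4; the series limit corresponds to n_i → ∞.
ΔE_max = 13.6 × 4 / 4² = 3.400 eV.
λ_min = 1240 / 3.400 = 364.7 nm.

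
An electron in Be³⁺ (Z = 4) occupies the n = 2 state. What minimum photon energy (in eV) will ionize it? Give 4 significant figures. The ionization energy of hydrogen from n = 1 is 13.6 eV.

E_n = −13.6 Z²/n² = −217.6/n² eV for Z = 4.
E_2 = −217.6/4 = −54.40 eV, so ionization (to E = 0) requires 54.40 eV.

54.40 eV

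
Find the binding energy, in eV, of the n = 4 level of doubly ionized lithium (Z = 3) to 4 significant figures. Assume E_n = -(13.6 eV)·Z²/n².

E_n = −13.6 Z²/n² = −122.4/n² eV for Z = 3.
E_4 = −122.4/16 = −7.650 eV, so ionization (to E = 0) requires 7.650 eV.

7.650 eV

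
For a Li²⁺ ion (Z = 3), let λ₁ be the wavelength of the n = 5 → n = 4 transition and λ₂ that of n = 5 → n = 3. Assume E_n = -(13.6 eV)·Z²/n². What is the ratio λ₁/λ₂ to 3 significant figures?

3.16

λ ∝ 1/ΔE ∝ 1/(1/n_f² − 1/n_i²), and the Z² and hc factors cancel in the ratio.
λ₁/λ₂ = (1/3² − 1/5²)/(1/4² − 1/5²) = 0.07111/0.02250 = 3.16.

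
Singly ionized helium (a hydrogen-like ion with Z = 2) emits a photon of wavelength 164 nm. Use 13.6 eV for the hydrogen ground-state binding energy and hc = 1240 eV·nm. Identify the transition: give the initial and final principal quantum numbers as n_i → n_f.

The photon energy is ΔE = hc/λ = 1240 / 164 = 7.561 eV.
With Z = 2, ΔE = 54.40 × (1/n_f² − 1/n_i²), so 1/n_f² − 1/n_i² = 0.1390.
Trying n_f = 2 gives 1/n_i² = 0.1110, i.e. n_i ≈ 3; this pair matches.

n_i = 3, n_f = 2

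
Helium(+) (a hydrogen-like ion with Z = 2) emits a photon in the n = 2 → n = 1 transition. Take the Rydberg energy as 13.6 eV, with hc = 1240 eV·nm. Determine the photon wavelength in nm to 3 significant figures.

For Z = 2 the level energies scale as Z², so the effective Rydberg energy is 13.6 × 4 = 54.40 eV.
ΔE = 54.40 × (1/1² − 1/2²) = 54.40 × 0.7500 = 40.80 eV.
λ = hc/ΔE = 1240 / 40.80 = 30.4 nm.

30.4 nm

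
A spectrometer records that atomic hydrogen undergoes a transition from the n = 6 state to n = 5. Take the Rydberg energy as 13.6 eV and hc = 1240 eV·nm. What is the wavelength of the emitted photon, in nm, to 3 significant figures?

ΔE = 13.60 × (1/5² − 1/6²) = 13.60 × 0.01222 = 0.1662 eV.
λ = hc/ΔE = 1240 / 0.1662 = 7460 nm.
This line belongs to the Pfund series.

7460 nm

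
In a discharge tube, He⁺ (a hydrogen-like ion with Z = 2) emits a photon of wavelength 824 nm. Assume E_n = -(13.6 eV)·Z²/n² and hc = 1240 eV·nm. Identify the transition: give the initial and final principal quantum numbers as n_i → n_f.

The photon energy is ΔE = hc/λ = 1240 / 824 = 1.505 eV.
With Z = 2, ΔE = 54.40 × (1/n_f² − 1/n_i²), so 1/n_f² − 1/n_i² = 0.02766.
Trying n_f = 5 gives 1/n_i² = 0.01234, i.e. n_i ≈ 9; this pair matches.

n_i = 9, n_f = 5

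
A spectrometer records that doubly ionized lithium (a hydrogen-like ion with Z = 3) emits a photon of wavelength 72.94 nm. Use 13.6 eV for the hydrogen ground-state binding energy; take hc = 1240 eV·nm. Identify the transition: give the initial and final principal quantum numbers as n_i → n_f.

n_i = 3, n_f = 2

The photon energy is ΔE = hc/λ = 1240 / 72.94 = 17.00 eV.
With Z = 3, ΔE = 122.4 × (1/n_f² − 1/n_i²), so 1/n_f² − 1/n_i² = 0.1389.
Trying n_f = 2 gives 1/n_i² = 0.1111, i.e. n_i ≈ 3; this pair matches.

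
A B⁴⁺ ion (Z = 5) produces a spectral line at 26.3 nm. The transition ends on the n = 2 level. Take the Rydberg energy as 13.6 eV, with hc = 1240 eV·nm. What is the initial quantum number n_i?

The photon energy is ΔE = hc/λ = 1240 / 26.3 = 47.15 eV.
With Z = 5, ΔE = 340.0 × (1/n_f² − 1/n_i²), so 1/n_f² − 1/n_i² = 0.1387.
With n_f = 2: 1/n_i² = 1/4 − 0.1387 = 0.1113, so n_i ≈ 3.00.

n_i = 3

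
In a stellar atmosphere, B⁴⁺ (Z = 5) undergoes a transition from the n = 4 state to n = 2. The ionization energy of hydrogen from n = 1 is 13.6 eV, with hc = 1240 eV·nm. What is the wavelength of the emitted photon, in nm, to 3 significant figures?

19.5 nm

For Z = 5 the level energies scale as Z², so the effective Rydberg energy is 13.6 × 25 = 340.0 eV.
ΔE = 340.0 × (1/2² − 1/4²) = 340.0 × 0.1875 = 63.75 eV.
λ = hc/ΔE = 1240 / 63.75 = 19.5 nm.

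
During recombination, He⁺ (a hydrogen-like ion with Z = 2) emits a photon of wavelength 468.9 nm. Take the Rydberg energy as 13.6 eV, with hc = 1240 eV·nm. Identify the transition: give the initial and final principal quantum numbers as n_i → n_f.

The photon energy is ΔE = hc/λ = 1240 / 468.9 = 2.644 eV.
With Z = 2, ΔE = 54.40 × (1/n_f² − 1/n_i²), so 1/n_f² − 1/n_i² = 0.04861.
Trying n_f = 3 gives 1/n_i² = 0.06250, i.e. n_i ≈ 4; this pair matches.

n_i = 4, n_f = 3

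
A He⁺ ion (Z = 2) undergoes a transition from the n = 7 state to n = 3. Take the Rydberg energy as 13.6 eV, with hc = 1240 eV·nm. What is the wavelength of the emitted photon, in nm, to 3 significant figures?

251 nm

For Z = 2 the level energies scale as Z², so the effective Rydberg energy is 13.6 × 4 = 54.40 eV.
ΔE = 54.40 × (1/3² − 1/7²) = 54.40 × 0.09070 = 4.934 eV.
λ = hc/ΔE = 1240 / 4.934 = 251 nm.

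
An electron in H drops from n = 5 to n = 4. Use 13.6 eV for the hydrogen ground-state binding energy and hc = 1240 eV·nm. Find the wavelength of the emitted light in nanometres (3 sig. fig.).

4050 nm

ΔE = 13.60 × (1/4² − 1/5²) = 13.60 × 0.02250 = 0.3060 eV.
λ = hc/ΔE = 1240 / 0.3060 = 4050 nm.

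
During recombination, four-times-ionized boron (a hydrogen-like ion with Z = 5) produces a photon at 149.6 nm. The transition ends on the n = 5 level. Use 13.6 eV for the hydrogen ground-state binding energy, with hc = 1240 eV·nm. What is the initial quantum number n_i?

n_i = 8

The photon energy is ΔE = hc/λ = 1240 / 149.6 = 8.289 eV.
With Z = 5, ΔE = 340.0 × (1/n_f² − 1/n_i²), so 1/n_f² − 1/n_i² = 0.02438.
With n_f = 5: 1/n_i² = 1/25 − 0.02438 = 0.01562, so n_i ≈ 8.00.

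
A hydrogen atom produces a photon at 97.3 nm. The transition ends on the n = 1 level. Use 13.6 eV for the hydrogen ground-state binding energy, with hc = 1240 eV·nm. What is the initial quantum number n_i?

n_i = 4

The photon energy is ΔE = hc/λ = 1240 / 97.3 = 12.74 eV.
With Z = 1, ΔE = 13.60 × (1/n_f² − 1/n_i²), so 1/n_f² − 1/n_i² = 0.9371.
With n_f = 1: 1/n_i² = 1/1 − 0.9371 = 0.06293, so n_i ≈ 3.99.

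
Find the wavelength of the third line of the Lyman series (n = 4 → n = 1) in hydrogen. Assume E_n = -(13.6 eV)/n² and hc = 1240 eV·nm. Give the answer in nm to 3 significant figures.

The Lyman series terminates on n_f = 1; the third line has n_i = 1+3 = 4.
ΔE = 13.60 × (1/1² − 1/4²) = 12.75 eV.
λ = 1240 / 12.75 = 97.3 nm.

97.3 nm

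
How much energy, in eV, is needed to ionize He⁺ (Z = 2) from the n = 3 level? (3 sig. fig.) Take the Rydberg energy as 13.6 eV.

6.04 eV

E_n = −13.6 Z²/n² = −54.40/n² eV for Z = 2.
E_3 = −54.40/9 = −6.04 eV, so ionization (to E = 0) requires 6.04 eV.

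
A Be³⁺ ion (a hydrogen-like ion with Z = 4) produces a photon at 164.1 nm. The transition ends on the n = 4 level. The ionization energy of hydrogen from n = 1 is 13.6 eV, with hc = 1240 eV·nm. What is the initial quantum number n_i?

n_i = 6

The photon energy is ΔE = hc/λ = 1240 / 164.1 = 7.556 eV.
With Z = 4, ΔE = 217.6 × (1/n_f² − 1/n_i²), so 1/n_f² − 1/n_i² = 0.03473.
With n_f = 4: 1/n_i² = 1/16 − 0.03473 = 0.02777, so n_i ≈ 6.00.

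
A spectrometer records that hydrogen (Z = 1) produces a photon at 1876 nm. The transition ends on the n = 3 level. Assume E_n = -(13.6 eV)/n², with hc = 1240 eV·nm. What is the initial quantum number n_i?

n_i = 4

The photon energy is ΔE = hc/λ = 1240 / 1876 = 0.6610 eV.
With Z = 1, ΔE = 13.60 × (1/n_f² − 1/n_i²), so 1/n_f² − 1/n_i² = 0.04860.
With n_f = 3: 1/n_i² = 1/9 − 0.04860 = 0.06251, so n_i ≈ 4.00.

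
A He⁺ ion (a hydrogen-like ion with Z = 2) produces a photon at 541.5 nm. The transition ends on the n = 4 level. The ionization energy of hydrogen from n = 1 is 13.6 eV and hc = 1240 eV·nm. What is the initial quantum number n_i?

The photon energy is ΔE = hc/λ = 1240 / 541.5 = 2.290 eV.
With Z = 2, ΔE = 54.40 × (1/n_f² − 1/n_i²), so 1/n_f² − 1/n_i² = 0.04209.
With n_f = 4: 1/n_i² = 1/16 − 0.04209 = 0.02041, so n_i ≈ 7.00.

n_i = 7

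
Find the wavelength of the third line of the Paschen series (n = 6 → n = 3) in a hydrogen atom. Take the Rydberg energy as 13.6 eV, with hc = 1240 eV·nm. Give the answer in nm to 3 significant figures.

The Paschen series terminates on n_f = 3; the third line has n_i = 3+3 = 6.
ΔE = 13.60 × (1/3² − 1/6²) = 1.133 eV.
λ = 1240 / 1.133 = 1090 nm.

1090 nm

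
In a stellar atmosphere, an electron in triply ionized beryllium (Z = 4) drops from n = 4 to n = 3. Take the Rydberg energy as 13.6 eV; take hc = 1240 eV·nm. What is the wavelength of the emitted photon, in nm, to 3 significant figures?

117 nm

For Z = 4 the level energies scale as Z², so the effective Rydberg energy is 13.6 × 16 = 217.6 eV.
ΔE = 217.6 × (1/3² − 1/4²) = 217.6 × 0.04861 = 10.58 eV.
λ = hc/ΔE = 1240 / 10.58 = 117 nm.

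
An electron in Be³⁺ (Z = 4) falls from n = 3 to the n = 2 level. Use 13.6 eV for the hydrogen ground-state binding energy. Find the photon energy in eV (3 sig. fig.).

30.2 eV

The Bohr energies scale as Z², so for Z = 4: E_n = −217.6/n² eV.
E_3 = −217.6/9 = −24.18 eV and E_2 = −217.6/4 = −54.40 eV.
The photon energy is |E_3 − E_2| = 30.2 eV.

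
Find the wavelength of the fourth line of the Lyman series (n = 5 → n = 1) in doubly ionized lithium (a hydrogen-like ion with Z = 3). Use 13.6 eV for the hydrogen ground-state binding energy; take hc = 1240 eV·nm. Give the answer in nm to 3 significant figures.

The Lyman series terminates on n_f = 1; the fourth line has n_i = 1+4 = 5.
ΔE = 122.4 × (1/1² − 1/5²) = 117.5 eV.
λ = 1240 / 117.5 = 10.6 nm.

10.6 nm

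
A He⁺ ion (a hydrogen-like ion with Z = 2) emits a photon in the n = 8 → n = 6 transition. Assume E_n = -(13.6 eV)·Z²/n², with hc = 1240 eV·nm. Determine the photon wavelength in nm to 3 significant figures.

For Z = 2 the level energies scale as Z², so the effective Rydberg energy is 13.6 × 4 = 54.40 eV.
ΔE = 54.40 × (1/6² − 1/8²) = 54.40 × 0.01215 = 0.6611 eV.
λ = hc/ΔE = 1240 / 0.6611 = 1880 nm.

1880 nm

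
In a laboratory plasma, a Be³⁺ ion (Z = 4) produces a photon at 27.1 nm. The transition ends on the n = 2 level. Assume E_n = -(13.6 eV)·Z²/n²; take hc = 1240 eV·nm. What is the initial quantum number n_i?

n_i = 5

The photon energy is ΔE = hc/λ = 1240 / 27.1 = 45.76 eV.
With Z = 4, ΔE = 217.6 × (1/n_f² − 1/n_i²), so 1/n_f² − 1/n_i² = 0.2103.
With n_f = 2: 1/n_i² = 1/4 − 0.2103 = 0.03972, so n_i ≈ 5.02.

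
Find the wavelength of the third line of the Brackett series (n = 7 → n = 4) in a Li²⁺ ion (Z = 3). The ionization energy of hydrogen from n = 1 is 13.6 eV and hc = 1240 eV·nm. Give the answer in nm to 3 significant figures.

The Brackett series terminates on n_f = 4; the third line has n_i = 4+3 = 7.
ΔE = 122.4 × (1/4² − 1/7²) = 5.152 eV.
λ = 1240 / 5.152 = 241 nm.

241 nm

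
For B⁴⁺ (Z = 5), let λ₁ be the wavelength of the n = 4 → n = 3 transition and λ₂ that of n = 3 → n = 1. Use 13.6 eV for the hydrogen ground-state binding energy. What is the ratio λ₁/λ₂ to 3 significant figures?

λ ∝ 1/ΔE ∝ 1/(1/n_f² − 1/n_i²), and the Z² and hc factors cancel in the ratio.
λ₁/λ₂ = (1/1² − 1/3²)/(1/3² − 1/4²) = 0.8889/0.04861 = 18.3.

18.3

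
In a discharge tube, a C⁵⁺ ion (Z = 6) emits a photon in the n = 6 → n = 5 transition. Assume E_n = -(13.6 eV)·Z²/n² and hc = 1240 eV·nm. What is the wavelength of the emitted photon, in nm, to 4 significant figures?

207.2 nm

For Z = 6 the level energies scale as Z², so the effective Rydberg energy is 13.6 × 36 = 489.6 eV.
ΔE = 489.6 × (1/5² − 1/6²) = 489.6 × 0.01222 = 5.984 eV.
λ = hc/ΔE = 1240 / 5.984 = 207.2 nm.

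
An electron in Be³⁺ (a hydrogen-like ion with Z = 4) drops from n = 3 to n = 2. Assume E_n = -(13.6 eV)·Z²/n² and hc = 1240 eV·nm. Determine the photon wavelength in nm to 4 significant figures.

For Z = 4 the level energies scale as Z², so the effective Rydberg energy is 13.6 × 16 = 217.6 eV.
ΔE = 217.6 × (1/2² − 1/3²) = 217.6 × 0.1389 = 30.22 eV.
λ = hc/ΔE = 1240 / 30.22 = 41.03 nm.

41.03 nm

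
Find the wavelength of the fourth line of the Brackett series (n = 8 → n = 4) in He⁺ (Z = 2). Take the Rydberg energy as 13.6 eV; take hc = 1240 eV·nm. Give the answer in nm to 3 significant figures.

486 nm

The Brackett series terminates on n_f = 4; the fourth line has n_i = 4+4 = 8.
ΔE = 54.40 × (1/4² − 1/8²) = 2.550 eV.
λ = 1240 / 2.550 = 486 nm.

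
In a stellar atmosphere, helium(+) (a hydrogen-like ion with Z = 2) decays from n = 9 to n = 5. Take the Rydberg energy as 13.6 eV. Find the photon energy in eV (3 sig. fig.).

1.50 eV

The Bohr energies scale as Z², so for Z = 2: E_n = −54.40/n² eV.
E_9 = −54.40/81 = −0.6716 eV and E_5 = −54.40/25 = −2.176 eV.
The photon energy is |E_9 − E_5| = 1.50 eV.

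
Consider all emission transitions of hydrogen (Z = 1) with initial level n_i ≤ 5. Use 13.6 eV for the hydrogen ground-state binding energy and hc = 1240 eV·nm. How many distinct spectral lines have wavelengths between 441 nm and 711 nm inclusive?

Enumerate all n_i → n_f pairs with 1 ≤ n_f < n_i ≤ 5 and compute λ = 1240 / [13.6·1·(1/n_f² − 1/n_i²)].
Lines falling in [441, 711] nm: 4→2 (486.3 nm), 3→2 (656.5 nm).

2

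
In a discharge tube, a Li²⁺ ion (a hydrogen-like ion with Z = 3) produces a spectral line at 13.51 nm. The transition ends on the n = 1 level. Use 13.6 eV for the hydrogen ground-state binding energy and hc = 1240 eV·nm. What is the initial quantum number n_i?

n_i = 2

The photon energy is ΔE = hc/λ = 1240 / 13.51 = 91.78 eV.
With Z = 3, ΔE = 122.4 × (1/n_f² − 1/n_i²), so 1/n_f² − 1/n_i² = 0.7499.
With n_f = 1: 1/n_i² = 1/1 − 0.7499 = 0.2501, so n_i ≈ 2.00.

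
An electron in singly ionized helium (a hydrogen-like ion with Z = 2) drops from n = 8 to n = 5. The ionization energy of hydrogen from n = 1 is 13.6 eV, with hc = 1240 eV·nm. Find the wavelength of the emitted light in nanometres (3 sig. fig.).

For Z = 2 the level energies scale as Z², so the effective Rydberg energy is 13.6 × 4 = 54.40 eV.
ΔE = 54.40 × (1/5² − 1/8²) = 54.40 × 0.02438 = 1.326 eV.
λ = hc/ΔE = 1240 / 1.326 = 935 nm.

935 nm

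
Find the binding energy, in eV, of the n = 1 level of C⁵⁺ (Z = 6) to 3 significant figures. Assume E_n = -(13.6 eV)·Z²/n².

E_n = −13.6 Z²/n² = −489.6/n² eV for Z = 6.
E_1 = −489.6/1 = −490 eV, so ionization (to E = 0) requires 490 eV.

490 eV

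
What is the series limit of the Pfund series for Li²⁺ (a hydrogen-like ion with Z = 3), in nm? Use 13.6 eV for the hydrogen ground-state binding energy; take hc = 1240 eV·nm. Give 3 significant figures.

253 nm

The Pfund series has lower level n_f = 5; the series limit corresponds to n_i → ∞.
ΔE_max = 13.6 × 9 / 5² = 4.896 eV.
λ_min = 1240 / 4.896 = 253 nm.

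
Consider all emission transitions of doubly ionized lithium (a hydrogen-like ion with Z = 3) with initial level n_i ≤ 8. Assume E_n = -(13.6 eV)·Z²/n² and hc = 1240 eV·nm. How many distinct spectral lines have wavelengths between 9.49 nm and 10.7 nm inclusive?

4

Enumerate all n_i → n_f pairs with 1 ≤ n_f < n_i ≤ 8 and compute λ = 1240 / [13.6·9·(1/n_f² − 1/n_i²)].
Lines falling in [9.49, 10.7] nm: 8→1 (10.29 nm), 7→1 (10.34 nm), 6→1 (10.42 nm), 5→1 (10.55 nm).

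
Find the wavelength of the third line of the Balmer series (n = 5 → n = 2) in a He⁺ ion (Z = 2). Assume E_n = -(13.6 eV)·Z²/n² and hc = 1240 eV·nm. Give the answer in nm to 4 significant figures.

The Balmer series terminates on n_f = 2; the third line has n_i = 2+3 = 5.
ΔE = 54.40 × (1/2² − 1/5²) = 11.42 eV.
λ = 1240 / 11.42 = 108.5 nm.

108.5 nm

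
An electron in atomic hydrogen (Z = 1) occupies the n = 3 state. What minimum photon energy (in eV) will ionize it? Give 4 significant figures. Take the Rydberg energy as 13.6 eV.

E_3 = −13.60/9 = −1.511 eV, so ionization (to E = 0) requires 1.511 eV.

1.511 eV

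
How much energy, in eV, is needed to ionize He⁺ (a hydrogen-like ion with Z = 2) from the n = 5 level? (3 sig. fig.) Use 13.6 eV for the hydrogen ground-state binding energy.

E_n = −13.6 Z²/n² = −54.40/n² eV for Z = 2.
E_5 = −54.40/25 = −2.18 eV, so ionization (to E = 0) requires 2.18 eV.

2.18 eV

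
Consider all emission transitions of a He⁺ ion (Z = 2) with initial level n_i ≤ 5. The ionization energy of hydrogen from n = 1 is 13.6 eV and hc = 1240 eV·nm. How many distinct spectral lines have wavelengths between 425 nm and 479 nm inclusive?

Enumerate all n_i → n_f pairs with 1 ≤ n_f < n_i ≤ 5 and compute λ = 1240 / [13.6·4·(1/n_f² − 1/n_i²)].
Lines falling in [425, 479] nm: 4→3 (468.9 nm).

1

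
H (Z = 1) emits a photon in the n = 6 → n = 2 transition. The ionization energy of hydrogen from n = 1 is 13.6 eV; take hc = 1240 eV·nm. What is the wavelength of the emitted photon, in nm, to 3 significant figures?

410 nm

ΔE = 13.60 × (1/2² − 1/6²) = 13.60 × 0.2222 = 3.022 eV.
λ = hc/ΔE = 1240 / 3.022 = 410 nm.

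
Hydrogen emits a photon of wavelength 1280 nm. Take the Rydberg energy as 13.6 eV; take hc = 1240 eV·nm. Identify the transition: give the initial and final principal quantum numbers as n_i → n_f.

The photon energy is ΔE = hc/λ = 1240 / 1280 = 0.9688 eV.
With Z = 1, ΔE = 13.60 × (1/n_f² − 1/n_i²), so 1/n_f² − 1/n_i² = 0.07123.
Trying n_f = 3 gives 1/n_i² = 0.03988, i.e. n_i ≈ 5; this pair matches.

n_i = 5, n_f = 3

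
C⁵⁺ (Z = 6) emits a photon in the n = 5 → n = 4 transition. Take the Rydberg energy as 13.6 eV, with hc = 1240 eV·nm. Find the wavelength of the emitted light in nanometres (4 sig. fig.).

For Z = 6 the level energies scale as Z², so the effective Rydberg energy is 13.6 × 36 = 489.6 eV.
ΔE = 489.6 × (1/4² − 1/5²) = 489.6 × 0.02250 = 11.02 eV.
λ = hc/ΔE = 1240 / 11.02 = 112.6 nm.

112.6 nm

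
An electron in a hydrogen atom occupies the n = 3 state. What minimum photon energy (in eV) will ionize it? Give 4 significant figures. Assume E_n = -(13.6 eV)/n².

E_3 = −13.60/9 = −1.511 eV, so ionization (to E = 0) requires 1.511 eV.

1.511 eV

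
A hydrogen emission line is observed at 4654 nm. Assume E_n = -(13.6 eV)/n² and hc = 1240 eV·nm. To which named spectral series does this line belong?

ΔE = 1240/4654 = 0.2664 eV.
This matches 13.6 × (1/5² − 1/7²), so n_f = 5: the Pfund series.

Pfund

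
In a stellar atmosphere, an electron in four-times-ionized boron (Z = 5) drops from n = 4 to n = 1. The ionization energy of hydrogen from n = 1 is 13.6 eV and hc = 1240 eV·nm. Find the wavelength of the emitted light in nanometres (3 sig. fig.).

For Z = 5 the level energies scale as Z², so the effective Rydberg energy is 13.6 × 25 = 340.0 eV.
ΔE = 340.0 × (1/1² − 1/4²) = 340.0 × 0.9375 = 318.8 eV.
λ = hc/ΔE = 1240 / 318.8 = 3.89 nm.

3.89 nm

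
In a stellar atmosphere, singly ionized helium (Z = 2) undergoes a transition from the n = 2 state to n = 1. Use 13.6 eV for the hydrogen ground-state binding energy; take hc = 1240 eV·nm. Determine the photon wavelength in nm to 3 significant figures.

For Z = 2 the level energies scale as Z², so the effective Rydberg energy is 13.6 × 4 = 54.40 eV.
ΔE = 54.40 × (1/1² − 1/2²) = 54.40 × 0.7500 = 40.80 eV.
λ = hc/ΔE = 1240 / 40.80 = 30.4 nm.

30.4 nm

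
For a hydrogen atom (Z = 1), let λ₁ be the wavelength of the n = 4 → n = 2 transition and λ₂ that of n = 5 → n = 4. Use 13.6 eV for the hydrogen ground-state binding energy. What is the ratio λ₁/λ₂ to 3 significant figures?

λ ∝ 1/ΔE ∝ 1/(1/n_f² − 1/n_i²), and the Z² and hc factors cancel in the ratio.
λ₁/λ₂ = (1/4² − 1/5²)/(1/2² − 1/4²) = 0.02250/0.1875 = 0.120.

0.120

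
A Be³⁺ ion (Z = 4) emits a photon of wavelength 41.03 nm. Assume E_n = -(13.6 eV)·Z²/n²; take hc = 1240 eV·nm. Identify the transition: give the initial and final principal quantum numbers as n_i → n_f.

The photon energy is ΔE = hc/λ = 1240 / 41.03 = 30.22 eV.
With Z = 4, ΔE = 217.6 × (1/n_f² − 1/n_i²), so 1/n_f² − 1/n_i² = 0.1389.
Trying n_f = 2 gives 1/n_i² = 0.1111, i.e. n_i ≈ 3; this pair matches.

n_i = 3, n_f = 2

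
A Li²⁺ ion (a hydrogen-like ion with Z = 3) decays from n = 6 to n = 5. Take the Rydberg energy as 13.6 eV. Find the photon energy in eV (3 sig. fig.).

The Bohr energies scale as Z², so for Z = 3: E_n = −122.4/n² eV.
E_6 = −122.4/36 = −3.400 eV and E_5 = −122.4/25 = −4.896 eV.
The photon energy is |E_6 − E_5| = 1.50 eV.

1.50 eV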